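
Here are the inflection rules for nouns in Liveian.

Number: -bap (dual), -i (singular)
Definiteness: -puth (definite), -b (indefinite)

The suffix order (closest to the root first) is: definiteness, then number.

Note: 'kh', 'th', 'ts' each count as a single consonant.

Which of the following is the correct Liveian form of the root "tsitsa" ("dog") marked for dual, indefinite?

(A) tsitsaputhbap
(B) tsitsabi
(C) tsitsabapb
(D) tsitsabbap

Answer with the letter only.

Attach definiteness indefinite -b → tsitsab.
Attach number dual -bap → tsitsabbap.
So the correct form is tsitsabbap, option (D).
(A) tsitsaputhbap is wrong: it uses definite instead of indefinite for definiteness.
(B) tsitsabi is wrong: it uses singular instead of dual for number.
(C) tsitsabapb is wrong: it has the affixes in the wrong order.

D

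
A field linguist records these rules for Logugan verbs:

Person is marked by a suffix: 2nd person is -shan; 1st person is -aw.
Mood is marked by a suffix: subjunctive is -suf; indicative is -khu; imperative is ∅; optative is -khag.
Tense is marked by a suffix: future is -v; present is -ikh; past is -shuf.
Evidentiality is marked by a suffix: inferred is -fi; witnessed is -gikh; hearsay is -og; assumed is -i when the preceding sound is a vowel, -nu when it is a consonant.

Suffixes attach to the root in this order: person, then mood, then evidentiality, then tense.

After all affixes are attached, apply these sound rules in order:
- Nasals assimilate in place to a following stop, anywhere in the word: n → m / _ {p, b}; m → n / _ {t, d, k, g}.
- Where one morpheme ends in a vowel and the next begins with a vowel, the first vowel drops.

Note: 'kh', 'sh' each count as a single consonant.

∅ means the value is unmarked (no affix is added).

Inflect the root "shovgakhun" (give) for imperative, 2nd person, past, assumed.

shovgakhunshannushuf

Attach person 2nd person -shan → shovgakhunshan.
mood = imperative: zero marking, form stays shovgakhunshan.
Attach evidentiality assumed -nu (after consonant 'n') → shovgakhunshannu.
Attach tense past -shuf → shovgakhunshannushuf.
Nasal assimilation: no change.
Vowel deletion: no change.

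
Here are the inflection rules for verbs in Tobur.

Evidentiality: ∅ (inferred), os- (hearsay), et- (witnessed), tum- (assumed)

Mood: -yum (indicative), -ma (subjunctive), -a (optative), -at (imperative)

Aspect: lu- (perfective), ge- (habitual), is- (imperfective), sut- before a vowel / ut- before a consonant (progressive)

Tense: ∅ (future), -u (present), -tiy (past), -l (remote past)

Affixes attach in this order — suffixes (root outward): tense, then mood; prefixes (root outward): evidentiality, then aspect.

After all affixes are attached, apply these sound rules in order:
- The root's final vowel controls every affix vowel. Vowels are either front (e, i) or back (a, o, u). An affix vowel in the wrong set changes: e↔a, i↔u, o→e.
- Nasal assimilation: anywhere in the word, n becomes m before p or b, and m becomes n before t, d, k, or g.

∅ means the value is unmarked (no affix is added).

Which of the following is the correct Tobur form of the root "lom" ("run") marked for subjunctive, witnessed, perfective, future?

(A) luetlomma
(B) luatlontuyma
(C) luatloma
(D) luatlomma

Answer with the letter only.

Attach evidentiality witnessed et- → etlom.
Attach aspect perfective lu- → luetlom.
tense = future: zero marking, form stays luetlom.
Attach mood subjunctive -ma → luetlomma.
Apply vowel harmony: luetlomma → luatlomma.
Nasal assimilation: no change.
So the correct form is luatlomma, option (D).
(C) luatloma is wrong: it uses optative instead of subjunctive for mood.
(B) luatlontuyma is wrong: it uses past instead of future for tense.
(A) luetlomma is wrong: it fails to apply the sound rule(s).

D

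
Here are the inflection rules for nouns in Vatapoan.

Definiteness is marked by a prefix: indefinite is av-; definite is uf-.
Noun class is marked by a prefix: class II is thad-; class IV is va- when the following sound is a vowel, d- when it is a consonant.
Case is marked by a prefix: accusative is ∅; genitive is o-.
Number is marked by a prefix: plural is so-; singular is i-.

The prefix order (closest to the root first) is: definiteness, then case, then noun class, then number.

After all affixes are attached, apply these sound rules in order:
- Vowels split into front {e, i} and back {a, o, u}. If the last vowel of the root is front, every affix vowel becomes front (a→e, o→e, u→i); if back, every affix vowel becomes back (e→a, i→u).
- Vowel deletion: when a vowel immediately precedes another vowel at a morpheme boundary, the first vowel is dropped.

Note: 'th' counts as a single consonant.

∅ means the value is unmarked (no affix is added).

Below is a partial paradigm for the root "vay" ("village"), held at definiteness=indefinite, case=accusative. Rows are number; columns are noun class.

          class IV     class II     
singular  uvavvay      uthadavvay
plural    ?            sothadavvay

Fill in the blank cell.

Attach definiteness indefinite av- → avvay.
case = accusative: zero marking, form stays avvay.
Attach noun class class IV va- (before vowel 'a') → vaavvay.
Attach number plural so- → sovaavvay.
Vowel harmony: no change.
Apply vowel deletion: sovaavvay → sovavvay.

sovavvay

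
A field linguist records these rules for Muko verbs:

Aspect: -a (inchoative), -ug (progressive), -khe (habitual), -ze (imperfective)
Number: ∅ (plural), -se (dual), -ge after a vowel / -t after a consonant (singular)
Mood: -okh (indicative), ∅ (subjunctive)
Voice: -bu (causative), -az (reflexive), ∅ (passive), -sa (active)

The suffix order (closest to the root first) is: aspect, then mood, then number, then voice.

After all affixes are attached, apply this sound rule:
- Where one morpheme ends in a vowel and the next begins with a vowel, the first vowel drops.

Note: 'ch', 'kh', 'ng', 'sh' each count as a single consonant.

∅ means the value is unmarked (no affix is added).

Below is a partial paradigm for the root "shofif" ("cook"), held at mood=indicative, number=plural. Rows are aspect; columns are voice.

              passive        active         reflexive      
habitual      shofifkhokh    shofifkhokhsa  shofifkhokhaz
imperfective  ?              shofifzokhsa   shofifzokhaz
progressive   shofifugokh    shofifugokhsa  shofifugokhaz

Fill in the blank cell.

shofifzokh

Attach aspect imperfective -ze → shofifze.
Attach mood indicative -okh → shofifzeokh.
number = plural: zero marking, form stays shofifzeokh.
voice = passive: zero marking, form stays shofifzeokh.
Apply vowel deletion: shofifzeokh → shofifzokh.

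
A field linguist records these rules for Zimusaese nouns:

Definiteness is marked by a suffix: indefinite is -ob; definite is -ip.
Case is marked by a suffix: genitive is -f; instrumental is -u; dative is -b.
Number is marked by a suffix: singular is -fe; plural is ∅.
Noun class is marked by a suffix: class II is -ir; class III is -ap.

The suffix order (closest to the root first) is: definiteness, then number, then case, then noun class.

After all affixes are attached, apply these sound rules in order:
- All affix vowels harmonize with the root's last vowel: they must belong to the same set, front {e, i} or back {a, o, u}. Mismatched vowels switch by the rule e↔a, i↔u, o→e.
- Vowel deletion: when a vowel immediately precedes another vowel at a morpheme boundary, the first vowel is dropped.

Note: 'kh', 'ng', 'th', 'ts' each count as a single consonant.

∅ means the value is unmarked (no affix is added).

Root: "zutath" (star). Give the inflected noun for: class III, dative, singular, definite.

zutathupfabap

Attach definiteness definite -ip → zutathip.
Attach number singular -fe → zutathipfe.
Attach case dative -b → zutathipfeb.
Attach noun class class III -ap → zutathipfebap.
Apply vowel harmony: zutathipfebap → zutathupfabap.
Vowel deletion: no change.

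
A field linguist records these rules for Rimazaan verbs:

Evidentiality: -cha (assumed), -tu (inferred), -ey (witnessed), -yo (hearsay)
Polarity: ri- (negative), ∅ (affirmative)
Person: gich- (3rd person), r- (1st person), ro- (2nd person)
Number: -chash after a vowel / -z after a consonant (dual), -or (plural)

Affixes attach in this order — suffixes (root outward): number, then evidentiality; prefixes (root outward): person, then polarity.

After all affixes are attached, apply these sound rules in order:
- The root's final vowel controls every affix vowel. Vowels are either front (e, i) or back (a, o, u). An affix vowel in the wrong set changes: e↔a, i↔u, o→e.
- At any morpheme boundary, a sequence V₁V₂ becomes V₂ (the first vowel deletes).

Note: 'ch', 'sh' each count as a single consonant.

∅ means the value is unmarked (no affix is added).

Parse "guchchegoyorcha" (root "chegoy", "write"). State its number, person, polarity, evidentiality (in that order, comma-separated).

plural, 3rd person, affirmative, assumed

Segment: gich-chegoy-or-cha.
number: -or → plural.
person: gich- → 3rd person.
polarity: ∅ → affirmative.
evidentiality: -cha → assumed.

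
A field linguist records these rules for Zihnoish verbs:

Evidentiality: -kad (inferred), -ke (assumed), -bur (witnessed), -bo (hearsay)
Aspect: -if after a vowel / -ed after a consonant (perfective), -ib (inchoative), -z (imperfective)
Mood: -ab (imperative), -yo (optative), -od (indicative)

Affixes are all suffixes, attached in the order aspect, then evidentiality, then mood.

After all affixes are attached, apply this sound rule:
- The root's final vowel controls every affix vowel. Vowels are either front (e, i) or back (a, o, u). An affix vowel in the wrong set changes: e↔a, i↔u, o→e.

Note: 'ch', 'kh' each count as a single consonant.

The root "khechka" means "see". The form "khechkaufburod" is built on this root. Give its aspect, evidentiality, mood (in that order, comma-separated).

Segment: khechka-if-bur-od.
aspect: -if/ed → perfective.
evidentiality: -bur → witnessed.
mood: -od → indicative.

perfective, witnessed, indicative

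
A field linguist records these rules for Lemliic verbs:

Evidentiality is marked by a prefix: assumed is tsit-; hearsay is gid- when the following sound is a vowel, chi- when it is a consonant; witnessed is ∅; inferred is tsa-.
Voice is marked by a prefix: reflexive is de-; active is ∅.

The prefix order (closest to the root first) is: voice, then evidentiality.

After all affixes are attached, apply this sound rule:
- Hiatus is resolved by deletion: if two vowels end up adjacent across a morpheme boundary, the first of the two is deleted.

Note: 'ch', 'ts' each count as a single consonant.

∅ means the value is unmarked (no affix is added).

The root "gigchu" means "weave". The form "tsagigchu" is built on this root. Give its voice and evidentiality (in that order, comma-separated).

Segment: tsa-gigchu.
voice: ∅ → active.
evidentiality: tsa- → inferred.

active, inferred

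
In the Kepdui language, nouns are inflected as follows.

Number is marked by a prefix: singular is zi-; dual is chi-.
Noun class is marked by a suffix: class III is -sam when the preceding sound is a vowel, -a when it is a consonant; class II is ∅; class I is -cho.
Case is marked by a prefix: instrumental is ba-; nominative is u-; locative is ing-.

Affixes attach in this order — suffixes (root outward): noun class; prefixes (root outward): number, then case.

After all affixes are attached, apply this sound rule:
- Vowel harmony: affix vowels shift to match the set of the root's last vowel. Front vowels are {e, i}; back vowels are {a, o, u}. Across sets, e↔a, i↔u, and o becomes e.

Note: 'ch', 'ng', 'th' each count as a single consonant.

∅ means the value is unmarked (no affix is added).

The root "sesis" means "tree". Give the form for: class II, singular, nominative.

izisesis

Attach number singular zi- → zisesis.
noun class = class II: zero marking, form stays zisesis.
Attach case nominative u- → uzisesis.
Apply vowel harmony: uzisesis → izisesis.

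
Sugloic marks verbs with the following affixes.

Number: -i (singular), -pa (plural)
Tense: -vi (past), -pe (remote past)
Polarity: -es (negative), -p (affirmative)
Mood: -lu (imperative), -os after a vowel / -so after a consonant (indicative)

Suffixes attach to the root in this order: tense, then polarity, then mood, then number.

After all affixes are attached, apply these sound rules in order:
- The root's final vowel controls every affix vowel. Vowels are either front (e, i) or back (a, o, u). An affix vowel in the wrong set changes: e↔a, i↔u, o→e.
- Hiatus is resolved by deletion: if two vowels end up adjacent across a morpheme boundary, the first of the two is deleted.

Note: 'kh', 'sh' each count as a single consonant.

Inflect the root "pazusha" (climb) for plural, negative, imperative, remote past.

Attach tense remote past -pe → pazushape.
Attach polarity negative -es → pazushapees.
Attach mood imperative -lu → pazushapeeslu.
Attach number plural -pa → pazushapeeslupa.
Apply vowel harmony: pazushapeeslupa → pazushapaaslupa.
Apply vowel deletion: pazushapaaslupa → pazushapaslupa.

pazushapaslupa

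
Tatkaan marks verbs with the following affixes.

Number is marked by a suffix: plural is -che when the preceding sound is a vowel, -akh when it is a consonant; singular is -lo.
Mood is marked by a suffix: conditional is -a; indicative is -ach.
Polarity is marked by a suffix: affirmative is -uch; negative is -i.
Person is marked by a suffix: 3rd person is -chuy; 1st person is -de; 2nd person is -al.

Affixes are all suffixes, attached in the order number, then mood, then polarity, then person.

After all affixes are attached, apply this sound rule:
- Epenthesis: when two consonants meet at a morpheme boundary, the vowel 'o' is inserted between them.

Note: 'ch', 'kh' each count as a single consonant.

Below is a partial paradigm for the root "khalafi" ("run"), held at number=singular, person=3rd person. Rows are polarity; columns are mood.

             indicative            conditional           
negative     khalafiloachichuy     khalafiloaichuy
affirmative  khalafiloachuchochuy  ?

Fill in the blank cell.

khalafiloauchochuy

Attach number singular -lo → khalafilo.
Attach mood conditional -a → khalafiloa.
Attach polarity affirmative -uch → khalafiloauch.
Attach person 3rd person -chuy → khalafiloauchchuy.
Apply epenthesis: khalafiloauchchuy → khalafiloauchochuy.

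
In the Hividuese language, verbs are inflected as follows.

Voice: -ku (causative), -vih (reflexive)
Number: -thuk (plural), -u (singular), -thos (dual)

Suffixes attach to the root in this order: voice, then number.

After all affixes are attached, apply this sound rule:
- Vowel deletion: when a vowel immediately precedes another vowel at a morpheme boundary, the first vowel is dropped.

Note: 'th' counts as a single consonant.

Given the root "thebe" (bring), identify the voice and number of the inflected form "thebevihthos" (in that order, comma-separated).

reflexive, dual

Segment: thebe-vih-thos.
voice: -vih → reflexive.
number: -thos → dual.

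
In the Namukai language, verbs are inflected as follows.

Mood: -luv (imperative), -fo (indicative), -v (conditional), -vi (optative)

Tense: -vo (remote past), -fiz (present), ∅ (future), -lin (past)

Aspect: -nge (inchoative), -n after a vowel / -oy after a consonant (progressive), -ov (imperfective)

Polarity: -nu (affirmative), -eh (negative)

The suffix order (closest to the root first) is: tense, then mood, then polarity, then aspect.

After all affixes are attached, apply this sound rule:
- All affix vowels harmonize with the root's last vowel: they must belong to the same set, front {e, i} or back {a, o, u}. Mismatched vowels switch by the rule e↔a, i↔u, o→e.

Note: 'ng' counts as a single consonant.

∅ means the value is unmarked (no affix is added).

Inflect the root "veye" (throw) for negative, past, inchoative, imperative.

Attach tense past -lin → veyelin.
Attach mood imperative -luv → veyelinluv.
Attach polarity negative -eh → veyelinluveh.
Attach aspect inchoative -nge → veyelinluvehnge.
Apply vowel harmony: veyelinluvehnge → veyelinlivehnge.

veyelinlivehnge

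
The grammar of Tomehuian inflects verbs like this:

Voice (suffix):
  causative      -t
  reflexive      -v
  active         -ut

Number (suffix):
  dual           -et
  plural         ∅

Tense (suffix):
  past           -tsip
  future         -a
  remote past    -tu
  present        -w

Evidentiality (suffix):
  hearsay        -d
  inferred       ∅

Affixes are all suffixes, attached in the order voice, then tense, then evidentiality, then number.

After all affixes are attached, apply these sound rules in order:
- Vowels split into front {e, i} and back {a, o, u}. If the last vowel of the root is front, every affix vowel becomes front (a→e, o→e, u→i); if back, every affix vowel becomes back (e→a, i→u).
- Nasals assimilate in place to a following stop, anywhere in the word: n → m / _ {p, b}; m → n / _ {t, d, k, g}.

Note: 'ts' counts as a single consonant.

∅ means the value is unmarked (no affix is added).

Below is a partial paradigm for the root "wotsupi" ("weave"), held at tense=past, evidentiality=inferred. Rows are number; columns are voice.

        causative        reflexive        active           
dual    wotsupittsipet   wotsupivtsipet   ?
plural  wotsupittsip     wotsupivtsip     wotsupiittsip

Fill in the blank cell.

wotsupiittsipet

Attach voice active -ut → wotsupiut.
Attach tense past -tsip → wotsupiuttsip.
evidentiality = inferred: zero marking, form stays wotsupiuttsip.
Attach number dual -et → wotsupiuttsipet.
Apply vowel harmony: wotsupiuttsipet → wotsupiittsipet.
Nasal assimilation: no change.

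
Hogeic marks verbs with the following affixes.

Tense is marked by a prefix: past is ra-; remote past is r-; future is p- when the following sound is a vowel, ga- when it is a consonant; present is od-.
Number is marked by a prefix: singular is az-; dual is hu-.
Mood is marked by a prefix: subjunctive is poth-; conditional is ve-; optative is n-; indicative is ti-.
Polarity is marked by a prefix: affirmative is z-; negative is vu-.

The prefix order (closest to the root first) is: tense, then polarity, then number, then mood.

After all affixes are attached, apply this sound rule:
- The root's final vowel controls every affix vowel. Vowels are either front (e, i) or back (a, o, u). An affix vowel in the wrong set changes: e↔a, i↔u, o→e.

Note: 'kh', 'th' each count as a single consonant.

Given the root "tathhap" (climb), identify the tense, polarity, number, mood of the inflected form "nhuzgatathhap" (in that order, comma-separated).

Segment: n-hu-z-ga-tathhap.
tense: p/ga- → future.
polarity: z- → affirmative.
number: hu- → dual.
mood: n- → optative.

future, affirmative, dual, optative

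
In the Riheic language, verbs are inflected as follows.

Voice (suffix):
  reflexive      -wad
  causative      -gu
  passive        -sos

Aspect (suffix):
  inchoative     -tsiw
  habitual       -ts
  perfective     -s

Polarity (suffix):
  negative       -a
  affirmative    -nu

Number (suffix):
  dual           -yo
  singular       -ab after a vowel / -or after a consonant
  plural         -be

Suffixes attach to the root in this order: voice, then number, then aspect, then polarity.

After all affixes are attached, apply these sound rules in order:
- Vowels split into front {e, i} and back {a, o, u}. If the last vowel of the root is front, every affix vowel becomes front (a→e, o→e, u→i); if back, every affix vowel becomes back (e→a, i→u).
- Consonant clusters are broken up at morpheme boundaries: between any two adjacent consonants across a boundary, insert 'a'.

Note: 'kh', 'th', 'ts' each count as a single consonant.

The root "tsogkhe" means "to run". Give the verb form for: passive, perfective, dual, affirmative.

tsogkhesesayesani

Attach voice passive -sos → tsogkhesos.
Attach number dual -yo → tsogkhesosyo.
Attach aspect perfective -s → tsogkhesosyos.
Attach polarity affirmative -nu → tsogkhesosyosnu.
Apply vowel harmony: tsogkhesosyosnu → tsogkhesesyesni.
Apply epenthesis: tsogkhesesyesni → tsogkhesesayesani.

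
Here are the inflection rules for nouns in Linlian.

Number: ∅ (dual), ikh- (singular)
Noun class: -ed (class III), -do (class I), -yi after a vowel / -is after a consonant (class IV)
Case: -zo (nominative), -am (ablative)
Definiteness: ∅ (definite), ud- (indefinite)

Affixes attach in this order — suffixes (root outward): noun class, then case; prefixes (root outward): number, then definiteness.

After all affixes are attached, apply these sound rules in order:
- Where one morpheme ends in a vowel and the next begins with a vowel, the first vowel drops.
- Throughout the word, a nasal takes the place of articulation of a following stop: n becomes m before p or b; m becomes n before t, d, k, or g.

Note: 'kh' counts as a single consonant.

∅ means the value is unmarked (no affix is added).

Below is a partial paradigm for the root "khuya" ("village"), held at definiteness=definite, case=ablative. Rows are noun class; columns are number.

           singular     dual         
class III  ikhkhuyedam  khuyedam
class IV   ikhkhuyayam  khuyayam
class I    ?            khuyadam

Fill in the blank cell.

Attach noun class class I -do → khuyado.
Attach number singular ikh- → ikhkhuyado.
definiteness = definite: zero marking, form stays ikhkhuyado.
Attach case ablative -am → ikhkhuyadoam.
Apply vowel deletion: ikhkhuyadoam → ikhkhuyadam.
Nasal assimilation: no change.

ikhkhuyadam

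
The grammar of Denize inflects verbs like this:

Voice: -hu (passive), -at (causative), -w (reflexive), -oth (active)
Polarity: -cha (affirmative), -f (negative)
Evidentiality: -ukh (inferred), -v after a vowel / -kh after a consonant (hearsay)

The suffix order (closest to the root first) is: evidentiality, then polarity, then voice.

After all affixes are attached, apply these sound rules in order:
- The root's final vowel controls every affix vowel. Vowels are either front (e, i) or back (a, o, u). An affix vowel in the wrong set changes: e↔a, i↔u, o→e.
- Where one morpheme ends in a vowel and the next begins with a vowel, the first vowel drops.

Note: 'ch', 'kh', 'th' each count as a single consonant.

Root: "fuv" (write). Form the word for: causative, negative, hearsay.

Attach evidentiality hearsay -kh (after consonant 'v') → fuvkh.
Attach polarity negative -f → fuvkhf.
Attach voice causative -at → fuvkhfat.
Vowel harmony: no change.
Vowel deletion: no change.

fuvkhfat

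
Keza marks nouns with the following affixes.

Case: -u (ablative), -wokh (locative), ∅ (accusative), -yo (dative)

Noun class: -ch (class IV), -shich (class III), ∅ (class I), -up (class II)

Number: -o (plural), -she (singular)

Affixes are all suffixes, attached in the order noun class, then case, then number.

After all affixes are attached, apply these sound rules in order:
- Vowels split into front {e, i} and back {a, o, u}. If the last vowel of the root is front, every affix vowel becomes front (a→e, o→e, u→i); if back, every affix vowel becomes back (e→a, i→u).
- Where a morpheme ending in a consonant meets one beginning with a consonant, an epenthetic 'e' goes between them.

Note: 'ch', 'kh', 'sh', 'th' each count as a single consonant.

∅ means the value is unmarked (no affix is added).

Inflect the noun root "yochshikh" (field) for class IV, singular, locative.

Attach noun class class IV -ch → yochshikhch.
Attach case locative -wokh → yochshikhchwokh.
Attach number singular -she → yochshikhchwokhshe.
Apply vowel harmony: yochshikhchwokhshe → yochshikhchwekhshe.
Apply epenthesis: yochshikhchwekhshe → yochshikhechewekheshe.

yochshikhechewekheshe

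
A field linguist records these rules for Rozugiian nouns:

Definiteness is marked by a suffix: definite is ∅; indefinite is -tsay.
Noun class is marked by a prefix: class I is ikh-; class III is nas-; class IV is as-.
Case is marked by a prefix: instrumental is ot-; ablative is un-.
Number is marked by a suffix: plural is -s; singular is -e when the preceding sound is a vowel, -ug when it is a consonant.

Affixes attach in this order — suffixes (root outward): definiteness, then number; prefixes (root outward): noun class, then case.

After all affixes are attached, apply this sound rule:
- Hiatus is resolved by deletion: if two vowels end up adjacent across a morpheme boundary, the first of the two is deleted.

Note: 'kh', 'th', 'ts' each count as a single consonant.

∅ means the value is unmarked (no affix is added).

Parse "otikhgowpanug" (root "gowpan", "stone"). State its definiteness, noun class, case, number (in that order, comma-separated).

Segment: ot-ikh-gowpan-ug.
definiteness: ∅ → definite.
noun class: ikh- → class I.
case: ot- → instrumental.
number: -e/ug → singular.

definite, class I, instrumental, singular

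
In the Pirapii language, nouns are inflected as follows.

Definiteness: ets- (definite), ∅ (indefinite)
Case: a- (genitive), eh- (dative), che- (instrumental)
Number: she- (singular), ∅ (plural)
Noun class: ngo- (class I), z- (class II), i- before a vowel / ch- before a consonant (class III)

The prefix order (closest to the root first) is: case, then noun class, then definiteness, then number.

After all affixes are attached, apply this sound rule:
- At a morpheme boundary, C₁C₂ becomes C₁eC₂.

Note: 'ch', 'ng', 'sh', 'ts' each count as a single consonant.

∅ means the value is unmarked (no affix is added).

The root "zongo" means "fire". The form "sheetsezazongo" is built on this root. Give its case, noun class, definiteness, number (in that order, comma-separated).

genitive, class II, definite, singular

Segment: she-ets-z-a-zongo.
case: a- → genitive.
noun class: z- → class II.
definiteness: ets- → definite.
number: she- → singular.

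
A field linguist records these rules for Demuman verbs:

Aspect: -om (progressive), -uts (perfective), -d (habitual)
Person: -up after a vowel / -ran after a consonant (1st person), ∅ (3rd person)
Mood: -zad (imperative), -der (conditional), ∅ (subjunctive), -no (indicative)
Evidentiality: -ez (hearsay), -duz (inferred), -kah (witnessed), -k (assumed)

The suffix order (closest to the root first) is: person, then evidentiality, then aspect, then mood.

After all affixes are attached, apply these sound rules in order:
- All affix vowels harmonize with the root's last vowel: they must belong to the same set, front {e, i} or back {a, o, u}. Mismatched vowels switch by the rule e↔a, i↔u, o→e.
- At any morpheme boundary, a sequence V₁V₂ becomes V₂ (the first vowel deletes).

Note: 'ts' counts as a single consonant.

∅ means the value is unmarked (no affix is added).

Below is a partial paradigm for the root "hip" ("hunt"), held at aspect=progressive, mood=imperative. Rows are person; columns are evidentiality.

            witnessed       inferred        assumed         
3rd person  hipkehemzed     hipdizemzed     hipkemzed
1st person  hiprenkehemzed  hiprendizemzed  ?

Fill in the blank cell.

Attach person 1st person -ran (after consonant 'p') → hipran.
Attach evidentiality assumed -k → hiprank.
Attach aspect progressive -om → hiprankom.
Attach mood imperative -zad → hiprankomzad.
Apply vowel harmony: hiprankomzad → hiprenkemzed.
Vowel deletion: no change.

hiprenkemzed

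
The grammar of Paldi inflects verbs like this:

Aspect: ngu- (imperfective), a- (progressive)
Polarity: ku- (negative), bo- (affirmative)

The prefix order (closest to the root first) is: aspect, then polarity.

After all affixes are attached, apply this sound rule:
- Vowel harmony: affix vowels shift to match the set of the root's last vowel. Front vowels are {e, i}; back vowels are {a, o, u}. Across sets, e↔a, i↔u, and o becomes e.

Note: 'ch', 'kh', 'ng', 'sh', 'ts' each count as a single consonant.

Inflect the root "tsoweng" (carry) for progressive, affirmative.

Attach aspect progressive a- → atsoweng.
Attach polarity affirmative bo- → boatsoweng.
Apply vowel harmony: boatsoweng → beetsoweng.

beetsoweng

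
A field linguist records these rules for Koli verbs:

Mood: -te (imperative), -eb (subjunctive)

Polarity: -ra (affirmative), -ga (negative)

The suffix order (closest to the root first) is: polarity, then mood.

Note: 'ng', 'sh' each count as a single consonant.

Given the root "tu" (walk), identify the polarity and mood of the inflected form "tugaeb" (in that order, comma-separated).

Segment: tu-ga-eb.
polarity: -ga → negative.
mood: -eb → subjunctive.

negative, subjunctive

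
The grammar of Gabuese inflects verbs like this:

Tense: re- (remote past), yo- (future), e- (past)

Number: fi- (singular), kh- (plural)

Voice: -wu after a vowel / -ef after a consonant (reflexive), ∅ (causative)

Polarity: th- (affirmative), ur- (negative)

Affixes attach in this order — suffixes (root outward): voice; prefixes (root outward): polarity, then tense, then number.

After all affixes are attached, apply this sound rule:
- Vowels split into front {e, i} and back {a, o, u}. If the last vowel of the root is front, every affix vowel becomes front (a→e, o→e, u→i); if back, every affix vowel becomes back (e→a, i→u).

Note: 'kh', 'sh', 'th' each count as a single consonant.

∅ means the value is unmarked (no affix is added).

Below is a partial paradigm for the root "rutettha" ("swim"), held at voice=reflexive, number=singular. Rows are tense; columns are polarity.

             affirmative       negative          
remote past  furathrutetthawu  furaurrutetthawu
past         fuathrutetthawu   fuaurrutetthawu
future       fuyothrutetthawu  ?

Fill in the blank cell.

Attach polarity negative ur- → urrutettha.
Attach voice reflexive -wu (after vowel 'a') → urrutetthawu.
Attach tense future yo- → yourrutetthawu.
Attach number singular fi- → fiyourrutetthawu.
Apply vowel harmony: fiyourrutetthawu → fuyourrutetthawu.

fuyourrutetthawu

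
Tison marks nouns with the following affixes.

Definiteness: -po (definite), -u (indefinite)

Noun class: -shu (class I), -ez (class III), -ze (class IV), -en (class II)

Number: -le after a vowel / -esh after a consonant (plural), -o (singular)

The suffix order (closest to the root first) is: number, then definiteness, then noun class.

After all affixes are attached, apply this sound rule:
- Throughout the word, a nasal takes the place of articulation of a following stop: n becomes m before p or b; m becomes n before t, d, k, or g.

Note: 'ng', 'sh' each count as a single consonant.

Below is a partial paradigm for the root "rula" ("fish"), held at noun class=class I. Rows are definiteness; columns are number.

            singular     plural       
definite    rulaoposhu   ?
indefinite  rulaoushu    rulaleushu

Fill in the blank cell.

Attach number plural -le (after vowel 'a') → rulale.
Attach definiteness definite -po → rulalepo.
Attach noun class class I -shu → rulaleposhu.
Nasal assimilation: no change.

rulaleposhu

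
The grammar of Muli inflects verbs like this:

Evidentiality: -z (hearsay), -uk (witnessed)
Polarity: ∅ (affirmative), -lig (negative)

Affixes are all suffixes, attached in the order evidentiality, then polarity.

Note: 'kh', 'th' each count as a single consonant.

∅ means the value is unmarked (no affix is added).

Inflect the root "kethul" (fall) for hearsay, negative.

kethulzlig

Attach evidentiality hearsay -z → kethulz.
Attach polarity negative -lig → kethulzlig.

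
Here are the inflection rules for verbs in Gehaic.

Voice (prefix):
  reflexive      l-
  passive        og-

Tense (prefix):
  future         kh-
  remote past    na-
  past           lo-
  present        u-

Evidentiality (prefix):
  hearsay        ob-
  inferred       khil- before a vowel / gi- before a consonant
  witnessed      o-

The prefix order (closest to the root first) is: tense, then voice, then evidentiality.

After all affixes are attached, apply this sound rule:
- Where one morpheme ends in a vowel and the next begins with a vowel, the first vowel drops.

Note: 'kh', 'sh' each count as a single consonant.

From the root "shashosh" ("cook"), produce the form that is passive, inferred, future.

khilogkhshashosh

Attach tense future kh- → khshashosh.
Attach voice passive og- → ogkhshashosh.
Attach evidentiality inferred khil- (before vowel 'o') → khilogkhshashosh.
Vowel deletion: no change.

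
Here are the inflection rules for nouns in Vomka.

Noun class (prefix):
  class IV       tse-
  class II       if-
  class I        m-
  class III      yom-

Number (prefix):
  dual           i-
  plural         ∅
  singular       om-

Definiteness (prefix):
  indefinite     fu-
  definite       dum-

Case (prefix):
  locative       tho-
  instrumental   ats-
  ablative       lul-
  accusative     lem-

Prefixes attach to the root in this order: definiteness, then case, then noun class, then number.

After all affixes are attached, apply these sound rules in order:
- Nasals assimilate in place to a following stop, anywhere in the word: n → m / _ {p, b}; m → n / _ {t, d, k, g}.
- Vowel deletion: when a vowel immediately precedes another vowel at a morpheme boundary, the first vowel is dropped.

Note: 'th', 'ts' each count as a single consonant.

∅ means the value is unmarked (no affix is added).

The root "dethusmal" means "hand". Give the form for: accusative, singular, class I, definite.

Attach definiteness definite dum- → dumdethusmal.
Attach case accusative lem- → lemdumdethusmal.
Attach noun class class I m- → mlemdumdethusmal.
Attach number singular om- → ommlemdumdethusmal.
Apply nasal assimilation: ommlemdumdethusmal → ommlendundethusmal.
Vowel deletion: no change.

ommlendundethusmal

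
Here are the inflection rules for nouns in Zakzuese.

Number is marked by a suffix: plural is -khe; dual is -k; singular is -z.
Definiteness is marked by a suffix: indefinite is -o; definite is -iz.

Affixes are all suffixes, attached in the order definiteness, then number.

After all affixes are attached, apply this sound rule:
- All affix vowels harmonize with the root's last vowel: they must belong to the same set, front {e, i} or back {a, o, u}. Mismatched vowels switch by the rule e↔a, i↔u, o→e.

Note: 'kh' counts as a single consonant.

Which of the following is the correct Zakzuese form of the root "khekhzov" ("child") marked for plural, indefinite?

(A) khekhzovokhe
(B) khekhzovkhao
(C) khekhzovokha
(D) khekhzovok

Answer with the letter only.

Attach definiteness indefinite -o → khekhzovo.
Attach number plural -khe → khekhzovokhe.
Apply vowel harmony: khekhzovokhe → khekhzovokha.
So the correct form is khekhzovokha, option (C).
(B) khekhzovkhao is wrong: it has the affixes in the wrong order.
(D) khekhzovok is wrong: it uses dual instead of plural for number.
(A) khekhzovokhe is wrong: it fails to apply the sound rule(s).

C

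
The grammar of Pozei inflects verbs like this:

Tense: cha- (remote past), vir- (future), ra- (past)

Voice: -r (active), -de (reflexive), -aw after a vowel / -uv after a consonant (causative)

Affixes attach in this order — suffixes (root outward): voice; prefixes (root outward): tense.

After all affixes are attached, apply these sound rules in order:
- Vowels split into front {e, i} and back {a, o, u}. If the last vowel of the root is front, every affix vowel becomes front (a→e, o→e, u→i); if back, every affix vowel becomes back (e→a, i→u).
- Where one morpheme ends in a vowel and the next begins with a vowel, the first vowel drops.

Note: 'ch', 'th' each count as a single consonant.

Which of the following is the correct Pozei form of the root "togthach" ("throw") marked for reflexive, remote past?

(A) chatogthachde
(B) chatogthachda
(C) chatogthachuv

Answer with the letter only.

B

Attach voice reflexive -de → togthachde.
Attach tense remote past cha- → chatogthachde.
Apply vowel harmony: chatogthachde → chatogthachda.
Vowel deletion: no change.
So the correct form is chatogthachda, option (B).
(A) chatogthachde is wrong: it fails to apply the sound rule(s).
(C) chatogthachuv is wrong: it uses causative instead of reflexive for voice.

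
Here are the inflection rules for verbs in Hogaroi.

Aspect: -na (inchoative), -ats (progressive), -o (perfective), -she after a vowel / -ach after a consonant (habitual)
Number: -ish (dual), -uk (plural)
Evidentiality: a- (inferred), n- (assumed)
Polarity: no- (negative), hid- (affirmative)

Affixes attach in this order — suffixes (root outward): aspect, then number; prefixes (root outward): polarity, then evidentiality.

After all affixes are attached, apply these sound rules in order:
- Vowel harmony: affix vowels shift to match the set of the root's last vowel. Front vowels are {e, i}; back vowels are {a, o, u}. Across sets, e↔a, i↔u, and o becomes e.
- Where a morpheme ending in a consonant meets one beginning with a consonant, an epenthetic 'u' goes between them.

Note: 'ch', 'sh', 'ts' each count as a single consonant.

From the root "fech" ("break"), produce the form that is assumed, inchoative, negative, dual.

nunefechuneish

Attach polarity negative no- → nofech.
Attach aspect inchoative -na → nofechna.
Attach evidentiality assumed n- → nnofechna.
Attach number dual -ish → nnofechnaish.
Apply vowel harmony: nnofechnaish → nnefechneish.
Apply epenthesis: nnefechneish → nunefechuneish.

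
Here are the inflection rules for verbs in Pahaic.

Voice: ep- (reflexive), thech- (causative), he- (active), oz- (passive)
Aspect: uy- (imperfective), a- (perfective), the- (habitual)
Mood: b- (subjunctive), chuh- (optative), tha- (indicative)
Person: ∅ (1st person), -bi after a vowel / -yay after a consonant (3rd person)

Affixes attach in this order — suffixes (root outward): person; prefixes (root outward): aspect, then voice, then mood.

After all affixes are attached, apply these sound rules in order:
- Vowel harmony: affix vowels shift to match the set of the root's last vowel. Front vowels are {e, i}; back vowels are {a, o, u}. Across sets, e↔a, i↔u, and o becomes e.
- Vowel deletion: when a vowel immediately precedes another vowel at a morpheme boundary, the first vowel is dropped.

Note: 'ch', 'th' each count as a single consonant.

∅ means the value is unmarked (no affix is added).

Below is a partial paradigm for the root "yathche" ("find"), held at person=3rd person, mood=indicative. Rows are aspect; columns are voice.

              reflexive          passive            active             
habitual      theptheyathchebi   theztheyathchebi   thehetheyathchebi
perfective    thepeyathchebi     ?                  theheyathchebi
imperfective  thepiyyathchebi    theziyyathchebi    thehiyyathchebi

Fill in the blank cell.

Attach aspect perfective a- → ayathche.
Attach voice passive oz- → ozayathche.
Attach person 3rd person -bi (after vowel 'e') → ozayathchebi.
Attach mood indicative tha- → thaozayathchebi.
Apply vowel harmony: thaozayathchebi → theezeyathchebi.
Apply vowel deletion: theezeyathchebi → thezeyathchebi.

thezeyathchebi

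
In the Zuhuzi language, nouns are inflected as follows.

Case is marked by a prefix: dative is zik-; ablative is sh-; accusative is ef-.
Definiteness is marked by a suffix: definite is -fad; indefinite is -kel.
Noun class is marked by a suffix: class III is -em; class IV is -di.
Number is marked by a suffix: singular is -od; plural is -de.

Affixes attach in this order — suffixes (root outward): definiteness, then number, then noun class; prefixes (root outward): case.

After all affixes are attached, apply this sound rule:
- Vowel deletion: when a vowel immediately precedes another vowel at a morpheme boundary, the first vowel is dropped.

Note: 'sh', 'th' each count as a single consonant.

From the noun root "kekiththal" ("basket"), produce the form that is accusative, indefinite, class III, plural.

Attach definiteness indefinite -kel → kekiththalkel.
Attach number plural -de → kekiththalkelde.
Attach case accusative ef- → efkekiththalkelde.
Attach noun class class III -em → efkekiththalkeldeem.
Apply vowel deletion: efkekiththalkeldeem → efkekiththalkeldem.

efkekiththalkeldem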